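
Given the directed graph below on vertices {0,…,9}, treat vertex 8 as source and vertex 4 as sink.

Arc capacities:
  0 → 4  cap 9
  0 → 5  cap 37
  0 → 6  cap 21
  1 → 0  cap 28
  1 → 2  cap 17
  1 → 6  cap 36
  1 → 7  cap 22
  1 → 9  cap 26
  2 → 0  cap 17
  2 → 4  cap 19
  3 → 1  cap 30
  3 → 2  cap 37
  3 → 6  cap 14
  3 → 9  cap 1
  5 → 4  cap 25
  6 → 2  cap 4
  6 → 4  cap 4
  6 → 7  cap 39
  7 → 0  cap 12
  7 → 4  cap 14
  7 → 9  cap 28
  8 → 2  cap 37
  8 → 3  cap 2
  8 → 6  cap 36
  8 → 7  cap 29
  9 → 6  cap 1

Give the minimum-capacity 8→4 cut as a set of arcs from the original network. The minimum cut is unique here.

augment #1: 8→2→4 push 19
augment #2: 8→6→4 push 4
augment #3: 8→7→4 push 14
augment #4: 8→2→0→4 push 9
augment #5: 8→2→0→5→4 push 8
augment #6: 8→7→0→5→4 push 12
augment #7: 8→3→1→0→5→4 push 2
max flow = 68; residual-reachable set from 8 gives S-side
cut edges (S→T): {(2,0), (2,4), (6,4), (7,0), (7,4), (8,3)} total cap 68

Min-cut arcs: {(2,0), (2,4), (6,4), (7,0), (7,4), (8,3)} (total capacity 68)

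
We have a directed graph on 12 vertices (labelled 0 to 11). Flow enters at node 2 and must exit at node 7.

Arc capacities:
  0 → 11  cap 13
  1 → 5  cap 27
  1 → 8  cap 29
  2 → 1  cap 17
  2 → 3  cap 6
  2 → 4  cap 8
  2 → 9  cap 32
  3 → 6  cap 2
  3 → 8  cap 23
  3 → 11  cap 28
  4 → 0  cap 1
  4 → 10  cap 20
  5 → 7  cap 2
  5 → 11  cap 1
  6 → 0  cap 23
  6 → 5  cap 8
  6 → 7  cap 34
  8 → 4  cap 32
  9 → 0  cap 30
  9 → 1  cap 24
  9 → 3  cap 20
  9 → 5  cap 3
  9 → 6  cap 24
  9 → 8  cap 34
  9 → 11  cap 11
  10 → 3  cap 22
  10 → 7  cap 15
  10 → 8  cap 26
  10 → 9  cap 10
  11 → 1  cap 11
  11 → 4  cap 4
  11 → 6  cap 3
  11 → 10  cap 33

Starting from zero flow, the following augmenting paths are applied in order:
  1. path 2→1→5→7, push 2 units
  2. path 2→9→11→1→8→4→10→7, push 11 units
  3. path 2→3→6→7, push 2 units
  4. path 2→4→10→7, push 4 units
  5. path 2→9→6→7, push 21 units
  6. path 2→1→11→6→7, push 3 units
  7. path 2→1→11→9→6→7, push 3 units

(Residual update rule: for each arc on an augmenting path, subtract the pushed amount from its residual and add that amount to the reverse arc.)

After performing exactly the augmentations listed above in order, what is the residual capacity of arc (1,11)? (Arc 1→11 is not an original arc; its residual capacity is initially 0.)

after path 1 (2→1→5→7, push 2): res(1,11)=0
after path 2 (2→9→11→1→8→4→10→7, push 11): res(1,11)=11
after path 3 (2→3→6→7, push 2): res(1,11)=11
after path 4 (2→4→10→7, push 4): res(1,11)=11
after path 5 (2→9→6→7, push 21): res(1,11)=11
after path 6 (2→1→11→6→7, push 3): res(1,11)=8
after path 7 (2→1→11→9→6→7, push 3): res(1,11)=5

Residual capacity of (1,11): 5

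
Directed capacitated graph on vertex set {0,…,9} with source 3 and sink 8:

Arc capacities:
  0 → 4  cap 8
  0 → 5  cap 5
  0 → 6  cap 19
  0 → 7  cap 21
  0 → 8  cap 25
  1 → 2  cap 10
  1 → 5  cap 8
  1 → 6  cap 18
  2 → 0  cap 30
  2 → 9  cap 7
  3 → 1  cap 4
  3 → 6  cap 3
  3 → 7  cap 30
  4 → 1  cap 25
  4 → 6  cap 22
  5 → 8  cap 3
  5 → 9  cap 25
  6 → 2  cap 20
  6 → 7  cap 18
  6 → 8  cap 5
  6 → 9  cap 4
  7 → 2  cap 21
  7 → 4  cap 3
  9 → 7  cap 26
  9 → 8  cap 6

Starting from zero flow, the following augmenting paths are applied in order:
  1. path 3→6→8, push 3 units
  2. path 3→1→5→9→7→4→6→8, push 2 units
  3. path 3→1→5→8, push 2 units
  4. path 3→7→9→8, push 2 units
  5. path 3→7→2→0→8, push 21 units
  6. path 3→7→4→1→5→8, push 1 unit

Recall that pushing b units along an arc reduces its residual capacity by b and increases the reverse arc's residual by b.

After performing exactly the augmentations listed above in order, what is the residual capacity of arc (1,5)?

after path 1 (3→6→8, push 3): res(1,5)=8
after path 2 (3→1→5→9→7→4→6→8, push 2): res(1,5)=6
after path 3 (3→1→5→8, push 2): res(1,5)=4
after path 4 (3→7→9→8, push 2): res(1,5)=4
after path 5 (3→7→2→0→8, push 21): res(1,5)=4
after path 6 (3→7→4→1→5→8, push 1): res(1,5)=3

Residual capacity of (1,5): 3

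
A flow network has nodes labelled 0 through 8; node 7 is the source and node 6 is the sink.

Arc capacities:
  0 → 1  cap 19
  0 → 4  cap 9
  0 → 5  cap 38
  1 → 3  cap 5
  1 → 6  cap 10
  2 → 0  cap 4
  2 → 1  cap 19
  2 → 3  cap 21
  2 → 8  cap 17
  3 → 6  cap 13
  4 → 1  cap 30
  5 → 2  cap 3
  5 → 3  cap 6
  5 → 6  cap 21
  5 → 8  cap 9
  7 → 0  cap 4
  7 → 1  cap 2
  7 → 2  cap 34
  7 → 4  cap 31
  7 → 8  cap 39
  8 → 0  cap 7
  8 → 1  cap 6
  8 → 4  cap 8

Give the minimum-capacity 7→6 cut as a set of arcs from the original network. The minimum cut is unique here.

Min-cut arcs: {(1,6), (2,0), (3,6), (7,0), (8,0)} (total capacity 38)

augment #1: 7→1→6 push 2
augment #2: 7→0→1→6 push 4
augment #3: 7→2→1→6 push 4
augment #4: 7→2→3→6 push 13
augment #5: 7→2→0→5→6 push 4
augment #6: 7→8→0→5→6 push 7
augment #7: 7→2→1→0→5→6 push 4
max flow = 38; residual-reachable set from 7 gives S-side
cut edges (S→T): {(1,6), (2,0), (3,6), (7,0), (8,0)} total cap 38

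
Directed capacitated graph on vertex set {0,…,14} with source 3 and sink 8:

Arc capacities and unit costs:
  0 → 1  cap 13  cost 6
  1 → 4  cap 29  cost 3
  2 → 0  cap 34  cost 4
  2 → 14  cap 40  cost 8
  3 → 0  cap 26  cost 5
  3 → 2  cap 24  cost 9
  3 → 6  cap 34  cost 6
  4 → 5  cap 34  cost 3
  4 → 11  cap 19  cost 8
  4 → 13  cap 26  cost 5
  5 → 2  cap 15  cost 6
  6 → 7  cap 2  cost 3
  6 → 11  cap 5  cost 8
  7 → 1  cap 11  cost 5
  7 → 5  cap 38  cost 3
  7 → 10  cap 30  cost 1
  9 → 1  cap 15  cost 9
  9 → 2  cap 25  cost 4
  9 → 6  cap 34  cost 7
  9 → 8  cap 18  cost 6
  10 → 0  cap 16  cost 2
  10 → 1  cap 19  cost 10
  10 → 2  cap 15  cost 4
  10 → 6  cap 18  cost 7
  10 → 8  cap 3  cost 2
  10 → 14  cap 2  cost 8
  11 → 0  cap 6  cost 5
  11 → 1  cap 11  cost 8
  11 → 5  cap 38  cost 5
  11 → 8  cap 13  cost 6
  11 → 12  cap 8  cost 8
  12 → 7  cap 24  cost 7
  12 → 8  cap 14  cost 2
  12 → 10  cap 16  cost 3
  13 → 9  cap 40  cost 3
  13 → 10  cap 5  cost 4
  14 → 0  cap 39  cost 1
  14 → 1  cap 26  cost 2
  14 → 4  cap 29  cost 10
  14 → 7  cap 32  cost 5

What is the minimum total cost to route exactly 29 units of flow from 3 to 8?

shortest-cost path #1: 3→6→7→10→8 push 2 @ unit cost 12 (adds 24)
shortest-cost path #2: 3→6→11→8 push 5 @ unit cost 20 (adds 100)
shortest-cost path #3: 3→0→1→4→13→10→8 push 1 @ unit cost 25 (adds 25)
shortest-cost path #4: 3→0→1→4→11→8 push 8 @ unit cost 28 (adds 224)
shortest-cost path #5: 3→0→1→4→13→9→8 push 4 @ unit cost 28 (adds 112)
shortest-cost path #6: 3→2→14→7→10→13→9→8 push 1 @ unit cost 28 (adds 28)
shortest-cost path #7: 3→2→14→1→4→13→9→8 push 8 @ unit cost 36 (adds 288)
total cost = 801

Minimum cost for 29 units: 801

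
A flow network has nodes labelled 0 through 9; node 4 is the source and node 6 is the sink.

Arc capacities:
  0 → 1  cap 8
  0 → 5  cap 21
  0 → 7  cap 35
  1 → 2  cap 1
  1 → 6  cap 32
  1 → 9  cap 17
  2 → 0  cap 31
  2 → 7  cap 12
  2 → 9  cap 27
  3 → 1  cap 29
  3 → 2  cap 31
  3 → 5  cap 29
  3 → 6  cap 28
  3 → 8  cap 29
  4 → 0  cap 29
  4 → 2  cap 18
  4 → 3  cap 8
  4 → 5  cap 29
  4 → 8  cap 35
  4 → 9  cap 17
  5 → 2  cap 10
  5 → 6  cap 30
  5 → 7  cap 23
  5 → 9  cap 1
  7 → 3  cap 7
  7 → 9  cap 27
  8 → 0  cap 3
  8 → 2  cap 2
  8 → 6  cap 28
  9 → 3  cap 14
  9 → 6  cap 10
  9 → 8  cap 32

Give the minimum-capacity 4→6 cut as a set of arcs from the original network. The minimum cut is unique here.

augment #1: 4→3→6 push 8
augment #2: 4→5→6 push 29
augment #3: 4→8→6 push 28
augment #4: 4→9→6 push 10
augment #5: 4→0→1→6 push 8
augment #6: 4→0→5→6 push 1
augment #7: 4→9→3→6 push 7
augment #8: 4→0→7→3→6 push 7
augment #9: 4→2→9→3→6 push 6
augment #10: 4→2→9→3→1→6 push 1
max flow = 105; residual-reachable set from 4 gives S-side
cut edges (S→T): {(0,1), (4,3), (5,6), (7,3), (8,6), (9,3), (9,6)} total cap 105

Min-cut arcs: {(0,1), (4,3), (5,6), (7,3), (8,6), (9,3), (9,6)} (total capacity 105)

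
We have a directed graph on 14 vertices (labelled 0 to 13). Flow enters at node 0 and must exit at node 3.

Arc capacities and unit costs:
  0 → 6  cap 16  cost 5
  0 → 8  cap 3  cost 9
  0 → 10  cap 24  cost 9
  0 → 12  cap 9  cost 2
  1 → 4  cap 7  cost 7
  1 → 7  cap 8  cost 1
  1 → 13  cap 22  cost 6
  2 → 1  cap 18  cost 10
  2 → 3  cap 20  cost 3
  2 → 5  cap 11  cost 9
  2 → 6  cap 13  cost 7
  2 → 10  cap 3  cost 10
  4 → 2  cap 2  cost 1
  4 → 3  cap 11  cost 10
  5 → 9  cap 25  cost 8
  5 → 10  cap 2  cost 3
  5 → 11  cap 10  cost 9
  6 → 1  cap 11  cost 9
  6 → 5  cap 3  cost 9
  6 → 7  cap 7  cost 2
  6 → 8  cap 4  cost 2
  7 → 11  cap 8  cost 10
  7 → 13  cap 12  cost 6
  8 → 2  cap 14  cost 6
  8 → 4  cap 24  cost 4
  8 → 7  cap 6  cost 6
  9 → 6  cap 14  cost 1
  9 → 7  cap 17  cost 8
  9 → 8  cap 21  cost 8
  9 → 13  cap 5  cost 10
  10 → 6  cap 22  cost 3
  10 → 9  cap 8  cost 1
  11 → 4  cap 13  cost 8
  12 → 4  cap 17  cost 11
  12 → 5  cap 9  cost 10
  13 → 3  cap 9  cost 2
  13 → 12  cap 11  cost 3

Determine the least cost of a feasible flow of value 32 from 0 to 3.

shortest-cost path #1: 0→6→7→13→3 push 7 @ unit cost 15 (adds 105)
shortest-cost path #2: 0→6→8→4→2→3 push 2 @ unit cost 15 (adds 30)
shortest-cost path #3: 0→6→8→2→3 push 2 @ unit cost 16 (adds 32)
shortest-cost path #4: 0→8→2→3 push 3 @ unit cost 18 (adds 54)
shortest-cost path #5: 0→12→4→8→2→3 push 2 @ unit cost 18 (adds 36)
shortest-cost path #6: 0→6→1→13→3 push 2 @ unit cost 22 (adds 44)
shortest-cost path #7: 0→12→4→3 push 7 @ unit cost 23 (adds 161)
shortest-cost path #8: 0→10→9→8→2→3 push 7 @ unit cost 27 (adds 189)
total cost = 651

Minimum cost for 32 units: 651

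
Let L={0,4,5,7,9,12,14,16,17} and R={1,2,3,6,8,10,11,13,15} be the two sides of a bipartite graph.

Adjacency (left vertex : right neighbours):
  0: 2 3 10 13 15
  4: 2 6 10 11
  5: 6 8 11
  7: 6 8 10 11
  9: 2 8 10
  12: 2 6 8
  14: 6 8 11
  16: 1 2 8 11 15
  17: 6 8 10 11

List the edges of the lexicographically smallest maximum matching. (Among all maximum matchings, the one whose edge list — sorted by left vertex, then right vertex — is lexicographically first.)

Lex-smallest maximum matching: {(0,3), (4,2), (5,6), (7,8), (9,10), (14,11), (16,1)}

|M| = 7 (so the lex-smallest maximum matching has 7 edges)
process left vertices in ascending order; for each, take the smallest-labelled available neighbour that still permits 7 edges overall, or leave it unmatched if none does
lex-smallest matching: {0-3, 4-2, 5-6, 7-8, 9-10, 14-11, 16-1}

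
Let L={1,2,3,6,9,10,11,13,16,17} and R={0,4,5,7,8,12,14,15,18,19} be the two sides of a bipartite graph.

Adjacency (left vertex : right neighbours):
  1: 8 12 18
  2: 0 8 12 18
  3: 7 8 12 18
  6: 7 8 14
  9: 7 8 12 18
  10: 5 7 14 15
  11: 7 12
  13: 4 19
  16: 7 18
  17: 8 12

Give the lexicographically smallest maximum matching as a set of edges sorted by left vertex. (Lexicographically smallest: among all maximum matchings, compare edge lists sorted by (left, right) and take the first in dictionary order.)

Lex-smallest maximum matching: {(1,8), (2,0), (3,7), (6,14), (9,12), (10,5), (13,4), (16,18)}

|M| = 8 (so the lex-smallest maximum matching has 8 edges)
process left vertices in ascending order; for each, take the smallest-labelled available neighbour that still permits 8 edges overall, or leave it unmatched if none does
lex-smallest matching: {1-8, 2-0, 3-7, 6-14, 9-12, 10-5, 13-4, 16-18}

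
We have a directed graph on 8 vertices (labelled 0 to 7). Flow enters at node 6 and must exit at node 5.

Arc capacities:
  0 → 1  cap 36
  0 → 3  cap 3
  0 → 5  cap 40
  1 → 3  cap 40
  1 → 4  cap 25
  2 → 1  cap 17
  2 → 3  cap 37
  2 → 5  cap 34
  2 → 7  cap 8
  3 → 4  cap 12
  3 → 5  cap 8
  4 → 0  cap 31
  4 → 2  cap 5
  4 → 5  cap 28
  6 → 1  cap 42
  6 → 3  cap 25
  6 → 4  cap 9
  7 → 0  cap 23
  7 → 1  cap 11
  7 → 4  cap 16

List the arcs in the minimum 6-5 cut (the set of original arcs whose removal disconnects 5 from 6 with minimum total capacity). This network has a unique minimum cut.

Min-cut arcs: {(1,4), (3,4), (3,5), (6,4)} (total capacity 54)

augment #1: 6→3→5 push 8
augment #2: 6→4→5 push 9
augment #3: 6→1→4→5 push 19
augment #4: 6→1→4→0→5 push 6
augment #5: 6→3→4→0→5 push 12
max flow = 54; residual-reachable set from 6 gives S-side
cut edges (S→T): {(1,4), (3,4), (3,5), (6,4)} total cap 54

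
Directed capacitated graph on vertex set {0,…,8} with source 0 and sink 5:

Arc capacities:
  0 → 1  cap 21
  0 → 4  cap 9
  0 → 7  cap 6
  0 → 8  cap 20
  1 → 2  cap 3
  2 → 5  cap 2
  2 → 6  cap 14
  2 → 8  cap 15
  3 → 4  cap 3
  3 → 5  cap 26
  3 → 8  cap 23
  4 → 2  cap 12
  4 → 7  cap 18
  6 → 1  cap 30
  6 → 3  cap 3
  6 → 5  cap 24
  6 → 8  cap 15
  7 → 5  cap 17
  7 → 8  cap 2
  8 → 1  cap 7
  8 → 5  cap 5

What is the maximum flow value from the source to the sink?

augment #1: 0→7→5 bottleneck 6, total now 6
augment #2: 0→8→5 bottleneck 5, total now 11
augment #3: 0→1→2→5 bottleneck 2, total now 13
augment #4: 0→4→7→5 bottleneck 9, total now 22
augment #5: 0→1→2→6→5 bottleneck 1, total now 23

Maximum flow value: 23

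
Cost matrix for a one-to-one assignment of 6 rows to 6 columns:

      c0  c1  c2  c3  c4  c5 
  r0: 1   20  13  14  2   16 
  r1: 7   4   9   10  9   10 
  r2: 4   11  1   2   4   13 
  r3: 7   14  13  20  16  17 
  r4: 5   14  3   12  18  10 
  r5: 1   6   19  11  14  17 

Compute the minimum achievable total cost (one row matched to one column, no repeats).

Minimum assignment cost: 29

optimal assignment: row0→col4 (cost 2), row1→col1 (cost 4), row2→col3 (cost 2), row3→col5 (cost 17), row4→col2 (cost 3), row5→col0 (cost 1)
total = 2 + 4 + 2 + 17 + 3 + 1 = 29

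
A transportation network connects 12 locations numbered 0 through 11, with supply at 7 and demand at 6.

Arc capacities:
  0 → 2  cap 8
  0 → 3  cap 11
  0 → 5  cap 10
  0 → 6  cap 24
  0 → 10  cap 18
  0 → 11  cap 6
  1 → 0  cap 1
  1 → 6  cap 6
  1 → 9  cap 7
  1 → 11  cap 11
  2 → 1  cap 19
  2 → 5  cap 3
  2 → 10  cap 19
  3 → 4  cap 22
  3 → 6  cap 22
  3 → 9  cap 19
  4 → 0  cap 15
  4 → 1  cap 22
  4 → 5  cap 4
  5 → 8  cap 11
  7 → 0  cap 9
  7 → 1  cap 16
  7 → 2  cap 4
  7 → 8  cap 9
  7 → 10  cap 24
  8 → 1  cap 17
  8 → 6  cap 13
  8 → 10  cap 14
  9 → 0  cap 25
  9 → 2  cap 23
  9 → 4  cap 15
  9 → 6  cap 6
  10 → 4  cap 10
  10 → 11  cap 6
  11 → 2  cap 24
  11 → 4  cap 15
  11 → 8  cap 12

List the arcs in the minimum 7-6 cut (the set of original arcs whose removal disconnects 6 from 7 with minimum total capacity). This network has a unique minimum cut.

Min-cut arcs: {(1,0), (1,6), (1,9), (4,0), (7,0), (8,6)} (total capacity 51)

augment #1: 7→0→6 push 9
augment #2: 7→1→6 push 6
augment #3: 7→8→6 push 9
augment #4: 7→1→0→6 push 1
augment #5: 7→1→9→6 push 6
augment #6: 7→1→9→0→6 push 1
augment #7: 7→1→11→8→6 push 2
augment #8: 7→2→5→8→6 push 2
augment #9: 7→10→4→0→6 push 10
augment #10: 7→10→11→4→0→6 push 3
augment #11: 7→10→11→4→0→3→6 push 2
max flow = 51; residual-reachable set from 7 gives S-side
cut edges (S→T): {(1,0), (1,6), (1,9), (4,0), (7,0), (8,6)} total cap 51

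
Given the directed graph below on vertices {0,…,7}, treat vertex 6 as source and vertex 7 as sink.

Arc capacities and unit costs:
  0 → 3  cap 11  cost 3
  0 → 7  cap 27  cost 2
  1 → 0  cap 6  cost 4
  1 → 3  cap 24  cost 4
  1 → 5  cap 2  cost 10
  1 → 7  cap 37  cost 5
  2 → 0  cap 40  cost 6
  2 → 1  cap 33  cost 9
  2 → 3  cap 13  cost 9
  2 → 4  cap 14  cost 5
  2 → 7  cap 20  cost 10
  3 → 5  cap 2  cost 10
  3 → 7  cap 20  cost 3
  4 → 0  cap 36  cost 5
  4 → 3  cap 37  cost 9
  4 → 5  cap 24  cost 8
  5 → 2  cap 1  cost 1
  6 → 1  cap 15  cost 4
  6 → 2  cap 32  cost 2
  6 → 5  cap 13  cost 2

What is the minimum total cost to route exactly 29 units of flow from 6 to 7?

shortest-cost path #1: 6→1→7 push 15 @ unit cost 9 (adds 135)
shortest-cost path #2: 6→2→0→7 push 14 @ unit cost 10 (adds 140)
total cost = 275

Minimum cost for 29 units: 275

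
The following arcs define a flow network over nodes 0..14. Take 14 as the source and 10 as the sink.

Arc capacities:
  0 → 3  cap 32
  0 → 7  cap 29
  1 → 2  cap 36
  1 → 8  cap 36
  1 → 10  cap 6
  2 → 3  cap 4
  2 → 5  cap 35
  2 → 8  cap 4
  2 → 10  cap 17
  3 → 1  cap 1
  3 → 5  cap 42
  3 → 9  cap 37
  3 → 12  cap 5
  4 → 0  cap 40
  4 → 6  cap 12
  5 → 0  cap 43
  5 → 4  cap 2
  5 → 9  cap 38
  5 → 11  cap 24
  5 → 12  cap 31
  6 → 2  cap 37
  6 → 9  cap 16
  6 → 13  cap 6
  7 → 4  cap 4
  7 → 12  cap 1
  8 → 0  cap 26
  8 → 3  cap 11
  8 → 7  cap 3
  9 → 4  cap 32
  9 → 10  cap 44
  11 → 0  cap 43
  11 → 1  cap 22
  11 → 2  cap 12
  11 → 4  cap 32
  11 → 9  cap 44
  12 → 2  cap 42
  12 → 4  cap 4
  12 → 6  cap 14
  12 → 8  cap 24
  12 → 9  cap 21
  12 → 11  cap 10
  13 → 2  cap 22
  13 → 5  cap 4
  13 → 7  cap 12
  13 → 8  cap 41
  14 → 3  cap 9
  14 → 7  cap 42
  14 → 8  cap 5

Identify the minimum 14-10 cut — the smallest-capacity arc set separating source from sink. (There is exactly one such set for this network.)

augment #1: 14→3→1→10 push 1
augment #2: 14→3→9→10 push 8
augment #3: 14→7→12→2→10 push 1
augment #4: 14→8→3→9→10 push 5
augment #5: 14→7→4→6→2→10 push 4
max flow = 19; residual-reachable set from 14 gives S-side
cut edges (S→T): {(7,4), (7,12), (14,3), (14,8)} total cap 19

Min-cut arcs: {(7,4), (7,12), (14,3), (14,8)} (total capacity 19)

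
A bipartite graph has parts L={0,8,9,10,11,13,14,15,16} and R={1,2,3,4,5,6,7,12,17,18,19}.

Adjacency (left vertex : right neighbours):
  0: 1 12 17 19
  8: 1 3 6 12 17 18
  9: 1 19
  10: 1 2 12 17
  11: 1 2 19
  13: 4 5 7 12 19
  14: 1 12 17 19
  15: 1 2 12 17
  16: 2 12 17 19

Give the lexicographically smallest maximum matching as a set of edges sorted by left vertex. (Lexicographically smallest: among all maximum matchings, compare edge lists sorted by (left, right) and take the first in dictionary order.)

Lex-smallest maximum matching: {(0,1), (8,3), (9,19), (10,2), (13,4), (14,12), (15,17)}

|M| = 7 (so the lex-smallest maximum matching has 7 edges)
process left vertices in ascending order; for each, take the smallest-labelled available neighbour that still permits 7 edges overall, or leave it unmatched if none does
lex-smallest matching: {0-1, 8-3, 9-19, 10-2, 13-4, 14-12, 15-17}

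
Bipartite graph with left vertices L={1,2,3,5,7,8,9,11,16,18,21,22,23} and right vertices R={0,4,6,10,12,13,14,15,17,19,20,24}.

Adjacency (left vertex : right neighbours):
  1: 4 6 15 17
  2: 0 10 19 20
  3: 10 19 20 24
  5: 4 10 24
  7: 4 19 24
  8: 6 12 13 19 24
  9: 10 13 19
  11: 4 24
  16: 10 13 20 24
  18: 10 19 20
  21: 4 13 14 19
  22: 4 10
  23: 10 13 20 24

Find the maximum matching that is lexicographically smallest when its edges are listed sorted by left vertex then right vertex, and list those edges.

|M| = 10 (so the lex-smallest maximum matching has 10 edges)
process left vertices in ascending order; for each, take the smallest-labelled available neighbour that still permits 10 edges overall, or leave it unmatched if none does
lex-smallest matching: {1-6, 2-0, 3-10, 5-4, 7-19, 8-12, 9-13, 11-24, 16-20, 21-14}

Lex-smallest maximum matching: {(1,6), (2,0), (3,10), (5,4), (7,19), (8,12), (9,13), (11,24), (16,20), (21,14)}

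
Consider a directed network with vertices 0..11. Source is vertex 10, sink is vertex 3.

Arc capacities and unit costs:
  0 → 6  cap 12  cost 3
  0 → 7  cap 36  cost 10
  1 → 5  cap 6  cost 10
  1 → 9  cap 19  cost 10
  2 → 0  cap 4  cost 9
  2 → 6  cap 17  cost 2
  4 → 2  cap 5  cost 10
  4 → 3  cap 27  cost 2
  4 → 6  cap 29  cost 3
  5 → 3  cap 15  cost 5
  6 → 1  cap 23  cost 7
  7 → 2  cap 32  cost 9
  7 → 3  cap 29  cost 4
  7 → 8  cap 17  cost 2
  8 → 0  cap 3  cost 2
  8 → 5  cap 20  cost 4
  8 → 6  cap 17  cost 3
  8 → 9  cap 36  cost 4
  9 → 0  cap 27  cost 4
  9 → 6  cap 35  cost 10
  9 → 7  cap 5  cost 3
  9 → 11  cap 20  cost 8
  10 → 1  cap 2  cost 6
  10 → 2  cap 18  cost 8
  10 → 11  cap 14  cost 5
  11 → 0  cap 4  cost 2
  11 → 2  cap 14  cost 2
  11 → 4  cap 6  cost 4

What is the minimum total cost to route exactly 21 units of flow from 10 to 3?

shortest-cost path #1: 10→11→4→3 push 6 @ unit cost 11 (adds 66)
shortest-cost path #2: 10→1→5→3 push 2 @ unit cost 21 (adds 42)
shortest-cost path #3: 10→11→0→7→3 push 4 @ unit cost 21 (adds 84)
shortest-cost path #4: 10→11→2→0→7→3 push 4 @ unit cost 30 (adds 120)
shortest-cost path #5: 10→2→6→1→5→3 push 4 @ unit cost 32 (adds 128)
shortest-cost path #6: 10→2→6→1→9→7→3 push 1 @ unit cost 34 (adds 34)
total cost = 474

Minimum cost for 21 units: 474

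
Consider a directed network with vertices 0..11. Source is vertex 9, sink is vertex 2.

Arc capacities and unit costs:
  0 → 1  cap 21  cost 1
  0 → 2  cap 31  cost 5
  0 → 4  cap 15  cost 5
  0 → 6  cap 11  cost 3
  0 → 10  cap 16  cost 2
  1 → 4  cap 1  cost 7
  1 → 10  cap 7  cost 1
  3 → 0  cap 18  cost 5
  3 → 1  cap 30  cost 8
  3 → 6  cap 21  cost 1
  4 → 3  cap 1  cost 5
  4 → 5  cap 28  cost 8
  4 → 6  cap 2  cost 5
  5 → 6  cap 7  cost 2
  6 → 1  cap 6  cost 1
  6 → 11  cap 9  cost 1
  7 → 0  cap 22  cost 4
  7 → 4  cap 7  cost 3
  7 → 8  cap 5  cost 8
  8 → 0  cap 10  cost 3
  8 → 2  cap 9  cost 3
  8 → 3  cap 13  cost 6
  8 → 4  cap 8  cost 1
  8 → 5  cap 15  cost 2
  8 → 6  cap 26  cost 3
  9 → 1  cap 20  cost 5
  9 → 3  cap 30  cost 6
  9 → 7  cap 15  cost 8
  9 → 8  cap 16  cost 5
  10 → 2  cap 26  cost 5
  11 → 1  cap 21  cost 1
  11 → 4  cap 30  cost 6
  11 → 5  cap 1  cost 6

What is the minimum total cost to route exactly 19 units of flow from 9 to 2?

Minimum cost for 19 units: 188

shortest-cost path #1: 9→8→2 push 9 @ unit cost 8 (adds 72)
shortest-cost path #2: 9→1→10→2 push 7 @ unit cost 11 (adds 77)
shortest-cost path #3: 9→8→0→2 push 3 @ unit cost 13 (adds 39)
total cost = 188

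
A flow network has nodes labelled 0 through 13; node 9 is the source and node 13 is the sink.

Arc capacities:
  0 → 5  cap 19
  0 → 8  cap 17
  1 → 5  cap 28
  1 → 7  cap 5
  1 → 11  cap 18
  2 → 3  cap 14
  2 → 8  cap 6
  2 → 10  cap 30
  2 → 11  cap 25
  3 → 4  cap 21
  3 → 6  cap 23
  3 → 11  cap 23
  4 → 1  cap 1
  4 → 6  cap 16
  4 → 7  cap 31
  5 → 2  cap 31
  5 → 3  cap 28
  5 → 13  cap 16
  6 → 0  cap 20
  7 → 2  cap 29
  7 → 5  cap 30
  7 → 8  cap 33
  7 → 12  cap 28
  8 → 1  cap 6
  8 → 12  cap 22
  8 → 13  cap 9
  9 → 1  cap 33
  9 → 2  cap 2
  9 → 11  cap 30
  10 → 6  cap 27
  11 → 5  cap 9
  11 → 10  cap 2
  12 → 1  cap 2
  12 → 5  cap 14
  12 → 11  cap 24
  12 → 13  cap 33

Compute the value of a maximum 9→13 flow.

augment #1: 9→1→5→13 bottleneck 16, total now 16
augment #2: 9→2→8→13 bottleneck 2, total now 18
augment #3: 9→1→7→8→13 bottleneck 5, total now 23
augment #4: 9→1→5→2→8→13 bottleneck 2, total now 25
augment #5: 9→1→5→2→8→12→13 bottleneck 2, total now 27
augment #6: 9→1→5→3→4→7→12→13 bottleneck 8, total now 35
augment #7: 9→11→5→3→4→7→12→13 bottleneck 9, total now 44
augment #8: 9→11→10→6→0→8→12→13 bottleneck 2, total now 46

Maximum flow value: 46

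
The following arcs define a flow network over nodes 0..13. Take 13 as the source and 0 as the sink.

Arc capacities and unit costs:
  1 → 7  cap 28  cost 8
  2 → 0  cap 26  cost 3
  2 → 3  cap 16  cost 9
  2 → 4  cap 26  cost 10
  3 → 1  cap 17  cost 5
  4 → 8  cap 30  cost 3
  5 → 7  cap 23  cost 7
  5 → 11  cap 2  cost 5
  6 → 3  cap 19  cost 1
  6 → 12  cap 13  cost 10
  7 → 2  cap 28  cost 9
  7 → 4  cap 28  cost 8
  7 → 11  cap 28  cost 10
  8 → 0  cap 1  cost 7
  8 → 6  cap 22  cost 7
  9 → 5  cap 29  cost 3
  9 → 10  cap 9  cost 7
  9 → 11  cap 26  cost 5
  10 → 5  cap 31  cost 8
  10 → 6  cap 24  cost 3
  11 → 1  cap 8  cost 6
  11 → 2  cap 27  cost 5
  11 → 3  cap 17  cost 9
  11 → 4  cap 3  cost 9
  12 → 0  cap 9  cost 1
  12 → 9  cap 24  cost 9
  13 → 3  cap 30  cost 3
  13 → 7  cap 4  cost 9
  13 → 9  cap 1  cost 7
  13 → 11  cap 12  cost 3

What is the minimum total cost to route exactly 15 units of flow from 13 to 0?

Minimum cost for 15 units: 194

shortest-cost path #1: 13→11→2→0 push 12 @ unit cost 11 (adds 132)
shortest-cost path #2: 13→9→11→2→0 push 1 @ unit cost 20 (adds 20)
shortest-cost path #3: 13→7→2→0 push 2 @ unit cost 21 (adds 42)
total cost = 194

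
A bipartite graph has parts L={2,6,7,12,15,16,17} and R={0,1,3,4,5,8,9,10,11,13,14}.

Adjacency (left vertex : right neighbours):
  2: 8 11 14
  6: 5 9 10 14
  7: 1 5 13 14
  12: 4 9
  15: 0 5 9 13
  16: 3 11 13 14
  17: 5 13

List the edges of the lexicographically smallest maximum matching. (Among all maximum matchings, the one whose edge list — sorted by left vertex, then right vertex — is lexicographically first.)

|M| = 7 (so the lex-smallest maximum matching has 7 edges)
process left vertices in ascending order; for each, take the smallest-labelled available neighbour that still permits 7 edges overall, or leave it unmatched if none does
lex-smallest matching: {2-8, 6-5, 7-1, 12-4, 15-0, 16-3, 17-13}

Lex-smallest maximum matching: {(2,8), (6,5), (7,1), (12,4), (15,0), (16,3), (17,13)}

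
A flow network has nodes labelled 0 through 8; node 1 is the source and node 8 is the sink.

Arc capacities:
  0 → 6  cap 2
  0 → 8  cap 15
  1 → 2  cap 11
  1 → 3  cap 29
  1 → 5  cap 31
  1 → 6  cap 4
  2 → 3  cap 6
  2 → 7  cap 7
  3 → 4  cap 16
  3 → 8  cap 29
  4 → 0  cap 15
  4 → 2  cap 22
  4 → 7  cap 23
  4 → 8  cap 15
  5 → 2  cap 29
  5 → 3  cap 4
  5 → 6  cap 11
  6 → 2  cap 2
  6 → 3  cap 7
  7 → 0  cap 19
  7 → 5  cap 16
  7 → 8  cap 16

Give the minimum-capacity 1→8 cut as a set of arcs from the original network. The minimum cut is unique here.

augment #1: 1→3→8 push 29
augment #2: 1→2→7→8 push 7
augment #3: 1→2→3→4→8 push 4
augment #4: 1→5→3→4→8 push 4
augment #5: 1→6→3→4→8 push 4
augment #6: 1→5→2→3→4→8 push 2
augment #7: 1→5→6→3→4→8 push 1
augment #8: 1→5→6→3→4→0→8 push 1
max flow = 52; residual-reachable set from 1 gives S-side
cut edges (S→T): {(2,7), (3,4), (3,8)} total cap 52

Min-cut arcs: {(2,7), (3,4), (3,8)} (total capacity 52)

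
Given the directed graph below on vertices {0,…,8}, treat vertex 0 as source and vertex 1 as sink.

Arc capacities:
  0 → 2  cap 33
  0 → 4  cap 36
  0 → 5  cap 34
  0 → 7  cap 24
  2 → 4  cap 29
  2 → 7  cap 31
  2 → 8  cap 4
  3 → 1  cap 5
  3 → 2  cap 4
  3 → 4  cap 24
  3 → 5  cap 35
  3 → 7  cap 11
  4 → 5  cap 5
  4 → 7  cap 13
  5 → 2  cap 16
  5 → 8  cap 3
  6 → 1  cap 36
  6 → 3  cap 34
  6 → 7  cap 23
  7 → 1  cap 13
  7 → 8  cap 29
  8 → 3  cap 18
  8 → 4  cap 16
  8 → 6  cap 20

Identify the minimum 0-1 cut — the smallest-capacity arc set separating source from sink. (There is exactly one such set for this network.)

Min-cut arcs: {(3,1), (7,1), (8,6)} (total capacity 38)

augment #1: 0→7→1 push 13
augment #2: 0→2→8→3→1 push 4
augment #3: 0→5→8→3→1 push 1
augment #4: 0→5→8→6→1 push 2
augment #5: 0→7→8→6→1 push 11
augment #6: 0→2→7→8→6→1 push 7
max flow = 38; residual-reachable set from 0 gives S-side
cut edges (S→T): {(3,1), (7,1), (8,6)} total cap 38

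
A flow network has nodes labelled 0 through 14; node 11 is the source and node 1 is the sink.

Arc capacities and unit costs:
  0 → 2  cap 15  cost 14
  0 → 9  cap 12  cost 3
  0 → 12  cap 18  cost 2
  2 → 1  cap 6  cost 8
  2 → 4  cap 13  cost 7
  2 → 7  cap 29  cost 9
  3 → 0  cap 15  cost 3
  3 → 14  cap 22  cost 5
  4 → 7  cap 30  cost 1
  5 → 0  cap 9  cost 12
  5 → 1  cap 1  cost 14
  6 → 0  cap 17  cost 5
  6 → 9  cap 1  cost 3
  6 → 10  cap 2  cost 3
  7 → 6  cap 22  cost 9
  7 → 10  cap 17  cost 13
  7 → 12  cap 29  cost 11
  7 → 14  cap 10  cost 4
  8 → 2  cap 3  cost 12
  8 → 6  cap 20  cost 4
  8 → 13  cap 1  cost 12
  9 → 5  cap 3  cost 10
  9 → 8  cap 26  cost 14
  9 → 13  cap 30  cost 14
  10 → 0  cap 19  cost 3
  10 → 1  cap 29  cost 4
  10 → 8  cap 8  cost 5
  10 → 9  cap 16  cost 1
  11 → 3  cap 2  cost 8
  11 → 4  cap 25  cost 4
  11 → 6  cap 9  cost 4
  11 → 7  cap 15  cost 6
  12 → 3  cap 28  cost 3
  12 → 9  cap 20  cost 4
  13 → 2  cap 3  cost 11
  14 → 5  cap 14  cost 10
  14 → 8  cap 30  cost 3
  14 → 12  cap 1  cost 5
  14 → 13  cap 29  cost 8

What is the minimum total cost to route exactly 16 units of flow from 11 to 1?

Minimum cost for 16 units: 330

shortest-cost path #1: 11→6→10→1 push 2 @ unit cost 11 (adds 22)
shortest-cost path #2: 11→4→7→10→1 push 14 @ unit cost 22 (adds 308)
total cost = 330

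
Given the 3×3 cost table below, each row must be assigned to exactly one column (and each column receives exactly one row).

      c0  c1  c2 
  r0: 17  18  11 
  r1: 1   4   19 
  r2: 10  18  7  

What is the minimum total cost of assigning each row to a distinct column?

Minimum assignment cost: 25

optimal assignment: row0→col2 (cost 11), row1→col1 (cost 4), row2→col0 (cost 10)
total = 11 + 4 + 10 = 25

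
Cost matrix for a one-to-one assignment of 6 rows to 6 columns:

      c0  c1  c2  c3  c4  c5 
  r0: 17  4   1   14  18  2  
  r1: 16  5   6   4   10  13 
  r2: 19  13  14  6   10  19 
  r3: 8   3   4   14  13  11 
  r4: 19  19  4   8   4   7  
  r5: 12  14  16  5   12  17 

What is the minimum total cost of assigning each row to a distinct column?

Minimum assignment cost: 33

one of 2 optimal assignments: row0→col5 (cost 2), row1→col1 (cost 5), row2→col3 (cost 6), row3→col2 (cost 4), row4→col4 (cost 4), row5→col0 (cost 12)
total = 2 + 5 + 6 + 4 + 4 + 12 = 33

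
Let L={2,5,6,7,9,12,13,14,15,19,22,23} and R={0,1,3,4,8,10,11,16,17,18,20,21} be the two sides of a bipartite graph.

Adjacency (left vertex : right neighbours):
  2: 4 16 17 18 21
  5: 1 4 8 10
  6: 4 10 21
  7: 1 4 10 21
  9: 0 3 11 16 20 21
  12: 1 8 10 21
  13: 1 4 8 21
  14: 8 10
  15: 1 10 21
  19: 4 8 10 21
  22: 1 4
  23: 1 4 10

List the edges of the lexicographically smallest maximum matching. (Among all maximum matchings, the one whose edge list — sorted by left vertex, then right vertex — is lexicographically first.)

|M| = 7 (so the lex-smallest maximum matching has 7 edges)
process left vertices in ascending order; for each, take the smallest-labelled available neighbour that still permits 7 edges overall, or leave it unmatched if none does
lex-smallest matching: {2-16, 5-1, 6-4, 7-10, 9-0, 12-8, 13-21}

Lex-smallest maximum matching: {(2,16), (5,1), (6,4), (7,10), (9,0), (12,8), (13,21)}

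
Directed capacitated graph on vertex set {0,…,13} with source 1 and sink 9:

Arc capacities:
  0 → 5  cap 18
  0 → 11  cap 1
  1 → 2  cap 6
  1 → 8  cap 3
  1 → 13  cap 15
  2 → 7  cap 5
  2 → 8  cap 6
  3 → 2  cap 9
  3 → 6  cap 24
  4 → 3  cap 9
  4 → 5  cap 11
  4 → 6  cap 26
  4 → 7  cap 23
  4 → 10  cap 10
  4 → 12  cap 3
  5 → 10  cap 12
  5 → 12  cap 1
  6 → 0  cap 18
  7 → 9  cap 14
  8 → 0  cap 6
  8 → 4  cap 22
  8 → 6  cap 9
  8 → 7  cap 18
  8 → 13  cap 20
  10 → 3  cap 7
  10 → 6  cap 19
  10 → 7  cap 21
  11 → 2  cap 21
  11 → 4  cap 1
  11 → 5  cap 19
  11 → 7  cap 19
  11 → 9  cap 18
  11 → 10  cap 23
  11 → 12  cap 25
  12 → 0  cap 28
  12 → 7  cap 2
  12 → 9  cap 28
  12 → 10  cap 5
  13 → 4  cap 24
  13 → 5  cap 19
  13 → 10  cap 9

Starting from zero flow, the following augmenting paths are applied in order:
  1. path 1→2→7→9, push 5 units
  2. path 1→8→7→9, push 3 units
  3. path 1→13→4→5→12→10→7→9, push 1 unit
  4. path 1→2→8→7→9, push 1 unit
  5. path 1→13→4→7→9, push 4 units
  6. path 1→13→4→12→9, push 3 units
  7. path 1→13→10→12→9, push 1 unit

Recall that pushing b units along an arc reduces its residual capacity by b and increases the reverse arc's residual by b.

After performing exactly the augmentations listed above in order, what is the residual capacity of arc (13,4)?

after path 1 (1→2→7→9, push 5): res(13,4)=24
after path 2 (1→8→7→9, push 3): res(13,4)=24
after path 3 (1→13→4→5→12→10→7→9, push 1): res(13,4)=23
after path 4 (1→2→8→7→9, push 1): res(13,4)=23
after path 5 (1→13→4→7→9, push 4): res(13,4)=19
after path 6 (1→13→4→12→9, push 3): res(13,4)=16
after path 7 (1→13→10→12→9, push 1): res(13,4)=16

Residual capacity of (13,4): 16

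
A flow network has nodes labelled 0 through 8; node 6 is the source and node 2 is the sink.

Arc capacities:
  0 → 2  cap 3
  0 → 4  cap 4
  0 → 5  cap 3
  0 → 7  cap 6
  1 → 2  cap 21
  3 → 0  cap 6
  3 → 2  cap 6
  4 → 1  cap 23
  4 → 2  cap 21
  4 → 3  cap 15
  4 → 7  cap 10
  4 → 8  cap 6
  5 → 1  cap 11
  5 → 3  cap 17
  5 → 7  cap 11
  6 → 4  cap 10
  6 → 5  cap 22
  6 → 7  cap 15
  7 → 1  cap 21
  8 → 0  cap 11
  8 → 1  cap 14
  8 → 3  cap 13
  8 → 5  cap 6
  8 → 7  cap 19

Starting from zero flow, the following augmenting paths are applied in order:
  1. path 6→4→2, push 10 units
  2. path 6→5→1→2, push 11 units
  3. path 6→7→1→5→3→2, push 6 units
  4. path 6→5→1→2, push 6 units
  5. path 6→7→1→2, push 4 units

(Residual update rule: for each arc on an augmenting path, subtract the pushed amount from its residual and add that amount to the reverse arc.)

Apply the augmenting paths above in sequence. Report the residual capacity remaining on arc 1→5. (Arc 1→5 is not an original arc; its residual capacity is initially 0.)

after path 1 (6→4→2, push 10): res(1,5)=0
after path 2 (6→5→1→2, push 11): res(1,5)=11
after path 3 (6→7→1→5→3→2, push 6): res(1,5)=5
after path 4 (6→5→1→2, push 6): res(1,5)=11
after path 5 (6→7→1→2, push 4): res(1,5)=11

Residual capacity of (1,5): 11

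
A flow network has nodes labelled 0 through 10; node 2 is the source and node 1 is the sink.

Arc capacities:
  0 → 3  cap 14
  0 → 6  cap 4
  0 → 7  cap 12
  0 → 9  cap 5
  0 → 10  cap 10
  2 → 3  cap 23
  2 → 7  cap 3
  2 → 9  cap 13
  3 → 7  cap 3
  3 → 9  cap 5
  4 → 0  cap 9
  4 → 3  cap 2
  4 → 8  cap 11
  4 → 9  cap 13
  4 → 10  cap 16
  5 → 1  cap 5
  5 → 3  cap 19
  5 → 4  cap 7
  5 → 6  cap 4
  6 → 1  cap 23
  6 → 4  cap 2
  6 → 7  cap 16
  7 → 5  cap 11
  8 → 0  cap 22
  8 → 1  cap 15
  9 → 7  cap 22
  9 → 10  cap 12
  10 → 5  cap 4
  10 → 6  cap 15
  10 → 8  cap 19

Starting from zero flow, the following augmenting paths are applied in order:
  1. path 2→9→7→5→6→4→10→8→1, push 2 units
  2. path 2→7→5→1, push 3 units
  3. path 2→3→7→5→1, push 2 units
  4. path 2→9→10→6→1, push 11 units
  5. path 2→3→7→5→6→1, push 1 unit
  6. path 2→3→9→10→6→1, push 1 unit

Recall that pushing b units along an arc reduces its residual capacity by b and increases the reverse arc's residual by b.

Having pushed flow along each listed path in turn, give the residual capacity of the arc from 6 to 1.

Residual capacity of (6,1): 10

after path 1 (2→9→7→5→6→4→10→8→1, push 2): res(6,1)=23
after path 2 (2→7→5→1, push 3): res(6,1)=23
after path 3 (2→3→7→5→1, push 2): res(6,1)=23
after path 4 (2→9→10→6→1, push 11): res(6,1)=12
after path 5 (2→3→7→5→6→1, push 1): res(6,1)=11
after path 6 (2→3→9→10→6→1, push 1): res(6,1)=10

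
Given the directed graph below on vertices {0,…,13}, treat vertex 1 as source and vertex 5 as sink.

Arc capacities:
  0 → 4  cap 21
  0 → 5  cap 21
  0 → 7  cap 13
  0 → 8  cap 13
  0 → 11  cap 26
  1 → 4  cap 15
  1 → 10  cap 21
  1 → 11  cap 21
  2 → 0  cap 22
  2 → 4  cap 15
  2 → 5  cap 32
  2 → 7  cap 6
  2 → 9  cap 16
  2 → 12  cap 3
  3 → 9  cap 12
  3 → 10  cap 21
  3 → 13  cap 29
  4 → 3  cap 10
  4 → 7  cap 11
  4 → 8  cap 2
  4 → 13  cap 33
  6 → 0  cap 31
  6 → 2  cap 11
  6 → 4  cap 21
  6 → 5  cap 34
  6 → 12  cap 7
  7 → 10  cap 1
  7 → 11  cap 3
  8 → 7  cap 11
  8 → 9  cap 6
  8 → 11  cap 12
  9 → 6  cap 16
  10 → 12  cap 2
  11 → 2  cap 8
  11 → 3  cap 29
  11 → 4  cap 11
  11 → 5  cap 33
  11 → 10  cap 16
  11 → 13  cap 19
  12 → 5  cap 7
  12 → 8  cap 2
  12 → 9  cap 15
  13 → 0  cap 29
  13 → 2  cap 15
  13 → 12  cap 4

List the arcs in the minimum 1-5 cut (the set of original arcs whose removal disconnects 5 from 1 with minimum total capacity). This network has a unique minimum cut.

Min-cut arcs: {(1,4), (1,11), (10,12)} (total capacity 38)

augment #1: 1→11→5 push 21
augment #2: 1→10→12→5 push 2
augment #3: 1→4→7→11→5 push 3
augment #4: 1→4→8→11→5 push 2
augment #5: 1→4→13→0→5 push 10
max flow = 38; residual-reachable set from 1 gives S-side
cut edges (S→T): {(1,4), (1,11), (10,12)} total cap 38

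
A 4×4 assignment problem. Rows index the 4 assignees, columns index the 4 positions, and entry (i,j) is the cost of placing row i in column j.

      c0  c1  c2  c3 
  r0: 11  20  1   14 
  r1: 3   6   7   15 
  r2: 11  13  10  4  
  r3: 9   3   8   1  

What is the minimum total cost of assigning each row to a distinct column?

Minimum assignment cost: 11

optimal assignment: row0→col2 (cost 1), row1→col0 (cost 3), row2→col3 (cost 4), row3→col1 (cost 3)
total = 1 + 3 + 4 + 3 = 11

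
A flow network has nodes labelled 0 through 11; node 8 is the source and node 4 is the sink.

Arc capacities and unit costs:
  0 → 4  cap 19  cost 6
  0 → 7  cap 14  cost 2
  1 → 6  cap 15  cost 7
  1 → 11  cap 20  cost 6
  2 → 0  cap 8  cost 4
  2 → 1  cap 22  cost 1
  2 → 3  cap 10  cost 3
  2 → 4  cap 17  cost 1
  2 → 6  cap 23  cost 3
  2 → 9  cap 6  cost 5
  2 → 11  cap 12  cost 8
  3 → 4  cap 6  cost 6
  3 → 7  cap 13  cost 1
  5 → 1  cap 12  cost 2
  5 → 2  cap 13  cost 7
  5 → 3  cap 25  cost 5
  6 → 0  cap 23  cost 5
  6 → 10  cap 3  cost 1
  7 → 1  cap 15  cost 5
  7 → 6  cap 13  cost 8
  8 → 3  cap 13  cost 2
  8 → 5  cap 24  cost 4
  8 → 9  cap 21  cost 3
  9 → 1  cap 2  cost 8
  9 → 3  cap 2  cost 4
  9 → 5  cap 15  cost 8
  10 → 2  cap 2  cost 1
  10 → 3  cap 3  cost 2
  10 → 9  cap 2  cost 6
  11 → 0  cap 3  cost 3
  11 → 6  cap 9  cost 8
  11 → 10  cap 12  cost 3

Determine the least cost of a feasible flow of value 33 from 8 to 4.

Minimum cost for 33 units: 501

shortest-cost path #1: 8→3→4 push 6 @ unit cost 8 (adds 48)
shortest-cost path #2: 8→5→2→4 push 13 @ unit cost 12 (adds 156)
shortest-cost path #3: 8→3→7→6→10→2→4 push 2 @ unit cost 14 (adds 28)
shortest-cost path #4: 8→5→1→11→0→4 push 3 @ unit cost 21 (adds 63)
shortest-cost path #5: 8→3→7→6→0→4 push 5 @ unit cost 22 (adds 110)
shortest-cost path #6: 8→5→1→6→0→4 push 4 @ unit cost 24 (adds 96)
total cost = 501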